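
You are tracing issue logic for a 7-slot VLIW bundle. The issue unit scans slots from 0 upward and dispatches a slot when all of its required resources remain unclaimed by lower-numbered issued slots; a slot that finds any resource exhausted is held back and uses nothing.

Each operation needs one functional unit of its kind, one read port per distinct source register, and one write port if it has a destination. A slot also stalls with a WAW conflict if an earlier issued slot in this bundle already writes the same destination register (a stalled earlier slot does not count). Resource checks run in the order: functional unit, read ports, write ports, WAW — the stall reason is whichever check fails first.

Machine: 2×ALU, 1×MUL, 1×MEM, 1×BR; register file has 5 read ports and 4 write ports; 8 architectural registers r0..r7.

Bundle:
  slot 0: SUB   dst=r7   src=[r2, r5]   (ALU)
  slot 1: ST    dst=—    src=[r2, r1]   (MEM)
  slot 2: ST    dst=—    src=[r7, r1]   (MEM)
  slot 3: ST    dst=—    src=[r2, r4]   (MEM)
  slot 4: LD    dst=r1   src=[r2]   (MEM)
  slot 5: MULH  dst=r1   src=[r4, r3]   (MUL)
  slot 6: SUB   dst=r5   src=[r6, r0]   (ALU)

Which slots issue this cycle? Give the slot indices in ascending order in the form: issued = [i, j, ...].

issued = [0, 1]

  0. ALU→r7 ⇒ go  {1A/1Mu/1Ld/1B | 3r 3w}
  1. MEM ⇒ go  {1A/1Mu/0Ld/1B | 1r 3w}
  2. MEM ⇒ no(FU)  {1A/1Mu/0Ld/1B | 1r 3w}
  3. MEM ⇒ no(FU)  {1A/1Mu/0Ld/1B | 1r 3w}
  4. MEM→r1 ⇒ no(FU)  {1A/1Mu/0Ld/1B | 1r 3w}
  5. MUL→r1 ⇒ no(RD_PORT)  {1A/1Mu/0Ld/1B | 1r 3w}
  6. ALU→r5 ⇒ no(RD_PORT)  {1A/1Mu/0Ld/1B | 1r 3w}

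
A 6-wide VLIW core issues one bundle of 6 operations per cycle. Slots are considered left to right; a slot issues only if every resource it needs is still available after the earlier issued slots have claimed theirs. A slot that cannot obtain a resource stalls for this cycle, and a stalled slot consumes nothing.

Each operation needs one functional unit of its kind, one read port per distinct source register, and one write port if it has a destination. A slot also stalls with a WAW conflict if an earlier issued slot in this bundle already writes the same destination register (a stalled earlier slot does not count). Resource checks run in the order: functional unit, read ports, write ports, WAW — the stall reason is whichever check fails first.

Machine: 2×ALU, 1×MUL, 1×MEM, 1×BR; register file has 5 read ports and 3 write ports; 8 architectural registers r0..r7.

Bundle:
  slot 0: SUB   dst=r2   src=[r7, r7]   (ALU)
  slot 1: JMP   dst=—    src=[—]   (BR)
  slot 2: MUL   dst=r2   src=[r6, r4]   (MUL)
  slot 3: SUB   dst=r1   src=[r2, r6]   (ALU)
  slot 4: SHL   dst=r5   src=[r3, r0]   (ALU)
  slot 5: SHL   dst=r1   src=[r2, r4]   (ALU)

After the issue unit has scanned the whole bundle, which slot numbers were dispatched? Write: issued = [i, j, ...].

(0) want 1×ALU +1rd +1wr — yes → AL1|MU1|ME1|BR1|rd4|wr2
(1) want 1×BR +0rd +0wr — yes → AL1|MU1|ME1|BR0|rd4|wr2
(2) want 1×MUL +2rd +1wr — WAW → AL1|MU1|ME1|BR0|rd4|wr2
(3) want 1×ALU +2rd +1wr — yes → AL0|MU1|ME1|BR0|rd2|wr1
(4) want 1×ALU +2rd +1wr — FU → AL0|MU1|ME1|BR0|rd2|wr1
(5) want 1×ALU +2rd +1wr — FU → AL0|MU1|ME1|BR0|rd2|wr1

issued = [0, 1, 3]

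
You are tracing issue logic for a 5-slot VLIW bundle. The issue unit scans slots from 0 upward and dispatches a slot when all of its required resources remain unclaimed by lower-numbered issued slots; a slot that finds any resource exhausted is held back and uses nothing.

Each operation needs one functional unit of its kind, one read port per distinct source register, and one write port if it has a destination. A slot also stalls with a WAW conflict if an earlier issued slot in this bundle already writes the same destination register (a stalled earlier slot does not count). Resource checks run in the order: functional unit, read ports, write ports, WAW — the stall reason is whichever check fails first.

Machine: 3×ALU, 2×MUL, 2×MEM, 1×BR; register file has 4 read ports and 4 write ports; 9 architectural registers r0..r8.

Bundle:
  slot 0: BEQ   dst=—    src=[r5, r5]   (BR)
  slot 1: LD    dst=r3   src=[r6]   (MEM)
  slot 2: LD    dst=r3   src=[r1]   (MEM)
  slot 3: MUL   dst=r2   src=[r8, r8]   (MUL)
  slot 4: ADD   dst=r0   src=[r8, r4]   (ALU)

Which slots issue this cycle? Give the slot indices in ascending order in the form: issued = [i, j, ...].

issued = [0, 1, 3]

(0) want 1×BR +1rd +0wr — yes → AL3|MU2|ME2|BR0|rd3|wr4
(1) want 1×MEM +1rd +1wr — yes → AL3|MU2|ME1|BR0|rd2|wr3
(2) want 1×MEM +1rd +1wr — WAW → AL3|MU2|ME1|BR0|rd2|wr3
(3) want 1×MUL +1rd +1wr — yes → AL3|MU1|ME1|BR0|rd1|wr2
(4) want 1×ALU +2rd +1wr — RD_PORT → AL3|MU1|ME1|BR0|rd1|wr2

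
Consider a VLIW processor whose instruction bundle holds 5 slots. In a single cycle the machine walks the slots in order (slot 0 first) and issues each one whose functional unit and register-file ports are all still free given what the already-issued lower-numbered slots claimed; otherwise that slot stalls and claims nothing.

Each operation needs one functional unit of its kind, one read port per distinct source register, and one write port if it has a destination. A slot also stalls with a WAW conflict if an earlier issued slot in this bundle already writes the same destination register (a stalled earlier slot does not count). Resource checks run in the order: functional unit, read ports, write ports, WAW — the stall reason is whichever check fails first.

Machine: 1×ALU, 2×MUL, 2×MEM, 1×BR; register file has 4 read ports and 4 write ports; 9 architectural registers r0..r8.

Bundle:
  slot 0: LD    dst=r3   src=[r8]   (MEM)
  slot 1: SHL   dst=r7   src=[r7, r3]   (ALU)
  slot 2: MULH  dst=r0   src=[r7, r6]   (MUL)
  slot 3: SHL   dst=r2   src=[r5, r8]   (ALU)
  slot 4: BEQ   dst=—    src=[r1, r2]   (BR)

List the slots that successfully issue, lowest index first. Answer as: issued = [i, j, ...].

(0) want 1×MEM +1rd +1wr — yes → AL1|MU2|ME1|BR1|rd3|wr3
(1) want 1×ALU +2rd +1wr — yes → AL0|MU2|ME1|BR1|rd1|wr2
(2) want 1×MUL +2rd +1wr — RD_PORT → AL0|MU2|ME1|BR1|rd1|wr2
(3) want 1×ALU +2rd +1wr — FU → AL0|MU2|ME1|BR1|rd1|wr2
(4) want 1×BR +2rd +0wr — RD_PORT → AL0|MU2|ME1|BR1|rd1|wr2

issued = [0, 1]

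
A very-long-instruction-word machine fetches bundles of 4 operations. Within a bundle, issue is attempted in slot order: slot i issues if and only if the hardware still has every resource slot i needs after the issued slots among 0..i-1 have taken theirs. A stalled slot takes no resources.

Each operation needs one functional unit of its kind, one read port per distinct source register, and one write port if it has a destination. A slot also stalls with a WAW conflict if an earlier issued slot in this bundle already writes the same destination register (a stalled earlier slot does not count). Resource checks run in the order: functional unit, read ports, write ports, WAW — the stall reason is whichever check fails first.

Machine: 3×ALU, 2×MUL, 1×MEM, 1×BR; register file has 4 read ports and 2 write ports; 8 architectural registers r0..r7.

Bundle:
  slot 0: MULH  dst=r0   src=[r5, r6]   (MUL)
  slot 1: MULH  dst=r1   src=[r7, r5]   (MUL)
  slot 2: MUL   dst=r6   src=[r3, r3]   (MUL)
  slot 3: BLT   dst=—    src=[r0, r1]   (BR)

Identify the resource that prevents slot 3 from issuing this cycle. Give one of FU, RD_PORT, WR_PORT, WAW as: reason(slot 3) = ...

reason(slot 3) = RD_PORT

#0 MUL src=r5,r6 dispatched  <A:3 Mu:1 Ld:1 B:1 rd:2 wr:1>
#1 MUL src=r7,r5 dispatched  <A:3 Mu:0 Ld:1 B:1 rd:0 wr:0>
#2 MUL src=r3,r3 held:FU  <A:3 Mu:0 Ld:1 B:1 rd:0 wr:0>
#3 BR src=r0,r1 held:RD_PORT  <A:3 Mu:0 Ld:1 B:1 rd:0 wr:0>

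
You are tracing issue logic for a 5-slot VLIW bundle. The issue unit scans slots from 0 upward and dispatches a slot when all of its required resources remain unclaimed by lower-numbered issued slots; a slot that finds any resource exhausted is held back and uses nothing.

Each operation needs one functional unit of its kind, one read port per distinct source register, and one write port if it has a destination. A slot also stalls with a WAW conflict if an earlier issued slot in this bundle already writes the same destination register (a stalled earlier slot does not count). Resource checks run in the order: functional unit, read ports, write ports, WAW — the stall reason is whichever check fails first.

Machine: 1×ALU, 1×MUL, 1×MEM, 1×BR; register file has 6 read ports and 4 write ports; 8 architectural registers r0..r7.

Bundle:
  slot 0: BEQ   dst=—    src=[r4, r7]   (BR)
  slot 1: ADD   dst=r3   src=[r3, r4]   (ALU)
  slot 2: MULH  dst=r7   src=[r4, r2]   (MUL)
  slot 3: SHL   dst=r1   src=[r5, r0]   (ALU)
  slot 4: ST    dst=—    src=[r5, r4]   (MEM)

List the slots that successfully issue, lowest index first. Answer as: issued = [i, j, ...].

issued = [0, 1, 2]

#0 BR src=r4,r7 dispatched  <A:1 Mu:1 Ld:1 B:0 rd:4 wr:4>
#1 ALU src=r3,r4 dispatched  <A:0 Mu:1 Ld:1 B:0 rd:2 wr:3>
#2 MUL src=r4,r2 dispatched  <A:0 Mu:0 Ld:1 B:0 rd:0 wr:2>
#3 ALU src=r5,r0 held:FU  <A:0 Mu:0 Ld:1 B:0 rd:0 wr:2>
#4 MEM src=r5,r4 held:RD_PORT  <A:0 Mu:0 Ld:1 B:0 rd:0 wr:2>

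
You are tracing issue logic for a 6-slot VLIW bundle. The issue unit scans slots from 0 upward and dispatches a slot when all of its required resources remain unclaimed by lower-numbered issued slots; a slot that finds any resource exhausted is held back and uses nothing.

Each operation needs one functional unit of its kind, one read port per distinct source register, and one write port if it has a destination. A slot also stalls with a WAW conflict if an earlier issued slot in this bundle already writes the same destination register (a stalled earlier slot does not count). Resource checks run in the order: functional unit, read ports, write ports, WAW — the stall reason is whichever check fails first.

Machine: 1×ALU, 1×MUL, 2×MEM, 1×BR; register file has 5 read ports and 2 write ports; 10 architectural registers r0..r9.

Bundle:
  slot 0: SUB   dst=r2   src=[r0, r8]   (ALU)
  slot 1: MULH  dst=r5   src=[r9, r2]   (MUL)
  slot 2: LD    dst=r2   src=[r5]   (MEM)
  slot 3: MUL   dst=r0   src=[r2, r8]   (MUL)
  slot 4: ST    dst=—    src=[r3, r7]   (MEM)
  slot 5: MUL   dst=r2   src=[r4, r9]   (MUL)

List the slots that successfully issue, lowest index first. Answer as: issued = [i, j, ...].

issued = [0, 1]

#0 ALU src=r0,r8 dispatched  <A:0 Mu:1 Ld:2 B:1 rd:3 wr:1>
#1 MUL src=r9,r2 dispatched  <A:0 Mu:0 Ld:2 B:1 rd:1 wr:0>
#2 MEM src=r5 held:WR_PORT  <A:0 Mu:0 Ld:2 B:1 rd:1 wr:0>
#3 MUL src=r2,r8 held:FU  <A:0 Mu:0 Ld:2 B:1 rd:1 wr:0>
#4 MEM src=r3,r7 held:RD_PORT  <A:0 Mu:0 Ld:2 B:1 rd:1 wr:0>
#5 MUL src=r4,r9 held:FU  <A:0 Mu:0 Ld:2 B:1 rd:1 wr:0>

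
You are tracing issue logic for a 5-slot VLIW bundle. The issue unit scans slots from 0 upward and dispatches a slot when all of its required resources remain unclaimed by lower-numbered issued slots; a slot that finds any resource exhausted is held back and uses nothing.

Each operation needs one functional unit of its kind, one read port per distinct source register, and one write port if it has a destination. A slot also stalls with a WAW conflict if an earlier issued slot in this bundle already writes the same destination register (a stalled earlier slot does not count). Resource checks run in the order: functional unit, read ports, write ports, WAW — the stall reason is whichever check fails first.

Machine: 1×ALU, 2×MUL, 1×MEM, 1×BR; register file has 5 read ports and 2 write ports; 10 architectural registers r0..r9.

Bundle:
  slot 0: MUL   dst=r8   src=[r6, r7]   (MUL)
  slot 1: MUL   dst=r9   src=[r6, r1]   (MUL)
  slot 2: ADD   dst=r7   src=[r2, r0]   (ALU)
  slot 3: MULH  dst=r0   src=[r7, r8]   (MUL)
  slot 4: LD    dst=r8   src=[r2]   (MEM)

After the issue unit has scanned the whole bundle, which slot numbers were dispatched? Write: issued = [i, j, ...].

issued = [0, 1]

slot 0 (MUL): ISSUE — free A1,Mu1,Ld1,B1 rp3 wp1
slot 1 (MUL): ISSUE — free A1,Mu0,Ld1,B1 rp1 wp0
slot 2 (ALU): stall RD_PORT — free A1,Mu0,Ld1,B1 rp1 wp0
slot 3 (MUL): stall FU — free A1,Mu0,Ld1,B1 rp1 wp0
slot 4 (MEM): stall WR_PORT — free A1,Mu0,Ld1,B1 rp1 wp0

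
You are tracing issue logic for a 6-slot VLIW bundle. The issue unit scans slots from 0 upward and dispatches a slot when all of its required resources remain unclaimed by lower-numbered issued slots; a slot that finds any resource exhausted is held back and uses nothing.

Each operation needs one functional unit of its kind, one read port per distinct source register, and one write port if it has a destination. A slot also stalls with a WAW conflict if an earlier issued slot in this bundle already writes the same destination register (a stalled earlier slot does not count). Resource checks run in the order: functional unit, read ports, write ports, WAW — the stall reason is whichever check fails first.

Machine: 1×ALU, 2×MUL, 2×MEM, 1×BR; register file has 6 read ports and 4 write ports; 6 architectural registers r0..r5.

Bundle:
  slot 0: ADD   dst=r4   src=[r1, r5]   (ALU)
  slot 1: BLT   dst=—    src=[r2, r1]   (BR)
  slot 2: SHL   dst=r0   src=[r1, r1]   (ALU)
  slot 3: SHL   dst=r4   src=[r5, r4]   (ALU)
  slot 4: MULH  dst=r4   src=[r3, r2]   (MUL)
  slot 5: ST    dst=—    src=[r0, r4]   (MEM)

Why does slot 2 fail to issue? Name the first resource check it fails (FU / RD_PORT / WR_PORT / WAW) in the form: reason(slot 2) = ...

reason(slot 2) = FU

slot 0 (ALU): ISSUE — free A0,Mu2,Ld2,B1 rp4 wp3
slot 1 (BR): ISSUE — free A0,Mu2,Ld2,B0 rp2 wp3
slot 2 (ALU): stall FU — free A0,Mu2,Ld2,B0 rp2 wp3
slot 3 (ALU): stall FU — free A0,Mu2,Ld2,B0 rp2 wp3
slot 4 (MUL): stall WAW — free A0,Mu2,Ld2,B0 rp2 wp3
slot 5 (MEM): ISSUE — free A0,Mu2,Ld1,B0 rp0 wp3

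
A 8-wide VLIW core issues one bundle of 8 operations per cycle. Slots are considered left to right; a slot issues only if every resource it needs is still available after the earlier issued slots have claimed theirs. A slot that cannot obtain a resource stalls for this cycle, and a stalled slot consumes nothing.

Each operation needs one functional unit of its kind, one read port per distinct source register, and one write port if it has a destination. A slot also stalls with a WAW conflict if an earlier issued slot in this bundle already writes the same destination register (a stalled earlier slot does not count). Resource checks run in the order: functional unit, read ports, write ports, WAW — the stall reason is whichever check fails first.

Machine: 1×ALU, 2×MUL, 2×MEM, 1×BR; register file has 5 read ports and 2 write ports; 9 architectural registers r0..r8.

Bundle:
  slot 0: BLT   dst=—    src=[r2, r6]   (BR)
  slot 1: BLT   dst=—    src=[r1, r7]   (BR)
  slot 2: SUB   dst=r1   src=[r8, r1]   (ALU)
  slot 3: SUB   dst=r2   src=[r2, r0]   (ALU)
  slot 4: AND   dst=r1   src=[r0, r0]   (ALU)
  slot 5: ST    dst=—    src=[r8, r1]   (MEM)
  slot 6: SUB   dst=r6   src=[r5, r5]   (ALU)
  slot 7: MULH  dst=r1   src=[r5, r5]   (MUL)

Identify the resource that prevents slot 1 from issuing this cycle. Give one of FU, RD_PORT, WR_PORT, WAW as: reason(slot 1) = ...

(0) want 1×BR +2rd +0wr — yes → AL1|MU2|ME2|BR0|rd3|wr2
(1) want 1×BR +2rd +0wr — FU → AL1|MU2|ME2|BR0|rd3|wr2
(2) want 1×ALU +2rd +1wr — yes → AL0|MU2|ME2|BR0|rd1|wr1
(3) want 1×ALU +2rd +1wr — FU → AL0|MU2|ME2|BR0|rd1|wr1
(4) want 1×ALU +1rd +1wr — FU → AL0|MU2|ME2|BR0|rd1|wr1
(5) want 1×MEM +2rd +0wr — RD_PORT → AL0|MU2|ME2|BR0|rd1|wr1
(6) want 1×ALU +1rd +1wr — FU → AL0|MU2|ME2|BR0|rd1|wr1
(7) want 1×MUL +1rd +1wr — WAW → AL0|MU2|ME2|BR0|rd1|wr1

reason(slot 1) = FU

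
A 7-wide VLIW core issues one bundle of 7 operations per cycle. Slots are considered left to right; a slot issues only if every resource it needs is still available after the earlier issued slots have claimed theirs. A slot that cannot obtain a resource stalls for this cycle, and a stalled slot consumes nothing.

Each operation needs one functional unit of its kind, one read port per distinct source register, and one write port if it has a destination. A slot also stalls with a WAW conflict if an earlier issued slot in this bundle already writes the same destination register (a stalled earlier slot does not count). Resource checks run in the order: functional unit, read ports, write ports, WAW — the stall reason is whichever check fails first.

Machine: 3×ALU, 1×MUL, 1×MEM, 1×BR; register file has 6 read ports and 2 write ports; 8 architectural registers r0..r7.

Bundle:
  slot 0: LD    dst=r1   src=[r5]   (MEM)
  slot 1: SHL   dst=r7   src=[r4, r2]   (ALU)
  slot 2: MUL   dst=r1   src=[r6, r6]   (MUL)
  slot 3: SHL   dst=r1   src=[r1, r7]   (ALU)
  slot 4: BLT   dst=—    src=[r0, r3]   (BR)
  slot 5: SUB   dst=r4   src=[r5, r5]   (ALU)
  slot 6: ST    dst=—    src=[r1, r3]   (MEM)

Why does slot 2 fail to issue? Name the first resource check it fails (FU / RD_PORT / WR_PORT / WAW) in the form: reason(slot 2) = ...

reason(slot 2) = WR_PORT

slot 0 (MEM): ISSUE — free A3,Mu1,Ld0,B1 rp5 wp1
slot 1 (ALU): ISSUE — free A2,Mu1,Ld0,B1 rp3 wp0
slot 2 (MUL): stall WR_PORT — free A2,Mu1,Ld0,B1 rp3 wp0
slot 3 (ALU): stall WR_PORT — free A2,Mu1,Ld0,B1 rp3 wp0
slot 4 (BR): ISSUE — free A2,Mu1,Ld0,B0 rp1 wp0
slot 5 (ALU): stall WR_PORT — free A2,Mu1,Ld0,B0 rp1 wp0
slot 6 (MEM): stall FU — free A2,Mu1,Ld0,B0 rp1 wp0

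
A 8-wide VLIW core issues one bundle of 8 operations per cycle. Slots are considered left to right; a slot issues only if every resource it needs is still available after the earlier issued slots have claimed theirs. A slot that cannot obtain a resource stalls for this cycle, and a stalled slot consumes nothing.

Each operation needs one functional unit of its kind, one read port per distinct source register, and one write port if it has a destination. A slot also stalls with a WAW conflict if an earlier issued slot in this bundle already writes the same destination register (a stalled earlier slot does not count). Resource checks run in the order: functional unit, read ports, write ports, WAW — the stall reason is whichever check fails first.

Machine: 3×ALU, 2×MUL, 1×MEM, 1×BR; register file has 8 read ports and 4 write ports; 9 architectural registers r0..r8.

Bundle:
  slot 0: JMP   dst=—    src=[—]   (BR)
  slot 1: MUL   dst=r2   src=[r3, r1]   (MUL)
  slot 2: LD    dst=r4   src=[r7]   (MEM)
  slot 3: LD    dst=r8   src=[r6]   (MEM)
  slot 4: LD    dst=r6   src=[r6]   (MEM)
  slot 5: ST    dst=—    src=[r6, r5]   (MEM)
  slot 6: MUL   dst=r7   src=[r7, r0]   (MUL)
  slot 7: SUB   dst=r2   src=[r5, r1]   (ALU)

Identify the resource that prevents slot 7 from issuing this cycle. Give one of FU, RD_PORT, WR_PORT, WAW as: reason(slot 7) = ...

reason(slot 7) = WAW

slot 0 (BR): ISSUE — free A3,Mu2,Ld1,B0 rp8 wp4
slot 1 (MUL): ISSUE — free A3,Mu1,Ld1,B0 rp6 wp3
slot 2 (MEM): ISSUE — free A3,Mu1,Ld0,B0 rp5 wp2
slot 3 (MEM): stall FU — free A3,Mu1,Ld0,B0 rp5 wp2
slot 4 (MEM): stall FU — free A3,Mu1,Ld0,B0 rp5 wp2
slot 5 (MEM): stall FU — free A3,Mu1,Ld0,B0 rp5 wp2
slot 6 (MUL): ISSUE — free A3,Mu0,Ld0,B0 rp3 wp1
slot 7 (ALU): stall WAW — free A3,Mu0,Ld0,B0 rp3 wp1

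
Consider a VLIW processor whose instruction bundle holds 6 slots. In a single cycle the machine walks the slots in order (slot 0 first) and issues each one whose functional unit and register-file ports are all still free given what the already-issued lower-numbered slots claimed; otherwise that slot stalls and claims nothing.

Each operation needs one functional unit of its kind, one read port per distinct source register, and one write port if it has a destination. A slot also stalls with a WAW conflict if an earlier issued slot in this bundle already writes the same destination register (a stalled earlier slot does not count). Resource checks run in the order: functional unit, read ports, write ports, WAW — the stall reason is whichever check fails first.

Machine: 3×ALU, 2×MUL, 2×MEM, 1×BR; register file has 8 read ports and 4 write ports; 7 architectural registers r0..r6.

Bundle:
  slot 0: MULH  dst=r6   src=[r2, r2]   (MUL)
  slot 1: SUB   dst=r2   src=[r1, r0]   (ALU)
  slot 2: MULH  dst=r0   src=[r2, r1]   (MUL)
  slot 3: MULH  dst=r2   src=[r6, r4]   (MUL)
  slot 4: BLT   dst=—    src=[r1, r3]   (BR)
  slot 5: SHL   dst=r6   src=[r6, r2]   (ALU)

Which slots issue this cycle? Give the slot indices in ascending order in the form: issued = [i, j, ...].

(0) want 1×MUL +1rd +1wr — yes → AL3|MU1|ME2|BR1|rd7|wr3
(1) want 1×ALU +2rd +1wr — yes → AL2|MU1|ME2|BR1|rd5|wr2
(2) want 1×MUL +2rd +1wr — yes → AL2|MU0|ME2|BR1|rd3|wr1
(3) want 1×MUL +2rd +1wr — FU → AL2|MU0|ME2|BR1|rd3|wr1
(4) want 1×BR +2rd +0wr — yes → AL2|MU0|ME2|BR0|rd1|wr1
(5) want 1×ALU +2rd +1wr — RD_PORT → AL2|MU0|ME2|BR0|rd1|wr1

issued = [0, 1, 2, 4]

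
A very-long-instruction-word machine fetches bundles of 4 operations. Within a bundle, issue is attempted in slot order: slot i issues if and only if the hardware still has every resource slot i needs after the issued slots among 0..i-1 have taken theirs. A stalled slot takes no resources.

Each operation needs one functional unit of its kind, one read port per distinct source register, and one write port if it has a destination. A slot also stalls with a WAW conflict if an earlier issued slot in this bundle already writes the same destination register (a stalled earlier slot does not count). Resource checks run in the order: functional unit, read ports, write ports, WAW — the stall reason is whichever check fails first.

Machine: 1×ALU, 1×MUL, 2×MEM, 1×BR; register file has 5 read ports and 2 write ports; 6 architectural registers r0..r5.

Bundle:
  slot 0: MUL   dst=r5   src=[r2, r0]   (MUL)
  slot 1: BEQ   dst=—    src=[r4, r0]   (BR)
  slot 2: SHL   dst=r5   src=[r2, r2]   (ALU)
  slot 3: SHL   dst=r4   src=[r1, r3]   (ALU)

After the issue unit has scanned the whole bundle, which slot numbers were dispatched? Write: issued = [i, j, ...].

issued = [0, 1]

#0 MUL src=r2,r0 dispatched  <A:1 Mu:0 Ld:2 B:1 rd:3 wr:1>
#1 BR src=r4,r0 dispatched  <A:1 Mu:0 Ld:2 B:0 rd:1 wr:1>
#2 ALU src=r2,r2 held:WAW  <A:1 Mu:0 Ld:2 B:0 rd:1 wr:1>
#3 ALU src=r1,r3 held:RD_PORT  <A:1 Mu:0 Ld:2 B:0 rd:1 wr:1>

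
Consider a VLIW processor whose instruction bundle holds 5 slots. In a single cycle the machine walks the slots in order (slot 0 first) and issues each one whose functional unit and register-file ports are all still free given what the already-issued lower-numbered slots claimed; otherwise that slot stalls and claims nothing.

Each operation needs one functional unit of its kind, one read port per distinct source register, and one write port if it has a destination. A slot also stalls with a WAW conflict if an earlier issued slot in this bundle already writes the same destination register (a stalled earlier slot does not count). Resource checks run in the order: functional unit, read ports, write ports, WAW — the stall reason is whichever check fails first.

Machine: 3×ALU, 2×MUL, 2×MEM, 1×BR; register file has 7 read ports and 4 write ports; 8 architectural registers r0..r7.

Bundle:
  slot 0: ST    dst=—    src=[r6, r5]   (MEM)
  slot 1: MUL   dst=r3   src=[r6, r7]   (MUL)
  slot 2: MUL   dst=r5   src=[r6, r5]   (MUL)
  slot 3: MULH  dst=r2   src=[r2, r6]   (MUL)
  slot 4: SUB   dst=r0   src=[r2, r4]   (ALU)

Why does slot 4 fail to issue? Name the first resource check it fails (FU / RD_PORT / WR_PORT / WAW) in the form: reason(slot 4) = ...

(0) want 1×MEM +2rd +0wr — yes → AL3|MU2|ME1|BR1|rd5|wr4
(1) want 1×MUL +2rd +1wr — yes → AL3|MU1|ME1|BR1|rd3|wr3
(2) want 1×MUL +2rd +1wr — yes → AL3|MU0|ME1|BR1|rd1|wr2
(3) want 1×MUL +2rd +1wr — FU → AL3|MU0|ME1|BR1|rd1|wr2
(4) want 1×ALU +2rd +1wr — RD_PORT → AL3|MU0|ME1|BR1|rd1|wr2

reason(slot 4) = RD_PORT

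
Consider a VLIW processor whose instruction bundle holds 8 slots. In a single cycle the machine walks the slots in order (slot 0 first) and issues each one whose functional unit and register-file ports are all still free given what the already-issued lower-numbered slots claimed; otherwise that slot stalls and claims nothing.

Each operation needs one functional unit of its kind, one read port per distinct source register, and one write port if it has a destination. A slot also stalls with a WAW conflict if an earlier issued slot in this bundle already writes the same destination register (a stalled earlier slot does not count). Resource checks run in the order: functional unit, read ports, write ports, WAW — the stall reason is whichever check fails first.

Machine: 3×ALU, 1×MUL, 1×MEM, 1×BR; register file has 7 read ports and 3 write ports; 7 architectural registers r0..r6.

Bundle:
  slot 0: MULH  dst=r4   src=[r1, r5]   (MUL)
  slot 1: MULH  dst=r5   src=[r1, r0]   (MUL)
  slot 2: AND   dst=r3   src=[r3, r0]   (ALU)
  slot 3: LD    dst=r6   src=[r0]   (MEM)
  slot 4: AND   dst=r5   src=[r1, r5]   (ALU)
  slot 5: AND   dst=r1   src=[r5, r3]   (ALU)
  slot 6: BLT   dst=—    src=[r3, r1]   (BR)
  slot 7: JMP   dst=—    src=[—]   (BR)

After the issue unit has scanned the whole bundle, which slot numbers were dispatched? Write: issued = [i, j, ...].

issued = [0, 2, 3, 6]

slot 0 (MUL): ISSUE — free A3,Mu0,Ld1,B1 rp5 wp2
slot 1 (MUL): stall FU — free A3,Mu0,Ld1,B1 rp5 wp2
slot 2 (ALU): ISSUE — free A2,Mu0,Ld1,B1 rp3 wp1
slot 3 (MEM): ISSUE — free A2,Mu0,Ld0,B1 rp2 wp0
slot 4 (ALU): stall WR_PORT — free A2,Mu0,Ld0,B1 rp2 wp0
slot 5 (ALU): stall WR_PORT — free A2,Mu0,Ld0,B1 rp2 wp0
slot 6 (BR): ISSUE — free A2,Mu0,Ld0,B0 rp0 wp0
slot 7 (BR): stall FU — free A2,Mu0,Ld0,B0 rp0 wp0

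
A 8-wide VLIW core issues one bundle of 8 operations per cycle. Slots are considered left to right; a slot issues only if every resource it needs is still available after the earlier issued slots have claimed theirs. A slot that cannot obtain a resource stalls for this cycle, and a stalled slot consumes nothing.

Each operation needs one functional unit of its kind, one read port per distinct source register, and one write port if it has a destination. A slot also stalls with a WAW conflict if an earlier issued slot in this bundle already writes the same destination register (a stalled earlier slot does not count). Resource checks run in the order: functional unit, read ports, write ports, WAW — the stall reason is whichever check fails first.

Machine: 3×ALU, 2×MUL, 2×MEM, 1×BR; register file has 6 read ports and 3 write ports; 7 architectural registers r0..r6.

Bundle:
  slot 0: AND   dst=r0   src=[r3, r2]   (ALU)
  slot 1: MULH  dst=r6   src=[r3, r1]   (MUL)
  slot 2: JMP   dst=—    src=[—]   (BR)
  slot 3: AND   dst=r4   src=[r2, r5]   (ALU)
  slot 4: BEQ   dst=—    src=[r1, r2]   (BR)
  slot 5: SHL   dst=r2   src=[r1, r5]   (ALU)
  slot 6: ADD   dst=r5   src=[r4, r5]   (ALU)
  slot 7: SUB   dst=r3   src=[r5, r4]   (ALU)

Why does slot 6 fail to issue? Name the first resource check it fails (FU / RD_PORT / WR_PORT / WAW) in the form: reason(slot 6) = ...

  0. ALU→r0 ⇒ go  {2A/2Mu/2Ld/1B | 4r 2w}
  1. MUL→r6 ⇒ go  {2A/1Mu/2Ld/1B | 2r 1w}
  2. BR ⇒ go  {2A/1Mu/2Ld/0B | 2r 1w}
  3. ALU→r4 ⇒ go  {1A/1Mu/2Ld/0B | 0r 0w}
  4. BR ⇒ no(FU)  {1A/1Mu/2Ld/0B | 0r 0w}
  5. ALU→r2 ⇒ no(RD_PORT)  {1A/1Mu/2Ld/0B | 0r 0w}
  6. ALU→r5 ⇒ no(RD_PORT)  {1A/1Mu/2Ld/0B | 0r 0w}
  7. ALU→r3 ⇒ no(RD_PORT)  {1A/1Mu/2Ld/0B | 0r 0w}

reason(slot 6) = RD_PORT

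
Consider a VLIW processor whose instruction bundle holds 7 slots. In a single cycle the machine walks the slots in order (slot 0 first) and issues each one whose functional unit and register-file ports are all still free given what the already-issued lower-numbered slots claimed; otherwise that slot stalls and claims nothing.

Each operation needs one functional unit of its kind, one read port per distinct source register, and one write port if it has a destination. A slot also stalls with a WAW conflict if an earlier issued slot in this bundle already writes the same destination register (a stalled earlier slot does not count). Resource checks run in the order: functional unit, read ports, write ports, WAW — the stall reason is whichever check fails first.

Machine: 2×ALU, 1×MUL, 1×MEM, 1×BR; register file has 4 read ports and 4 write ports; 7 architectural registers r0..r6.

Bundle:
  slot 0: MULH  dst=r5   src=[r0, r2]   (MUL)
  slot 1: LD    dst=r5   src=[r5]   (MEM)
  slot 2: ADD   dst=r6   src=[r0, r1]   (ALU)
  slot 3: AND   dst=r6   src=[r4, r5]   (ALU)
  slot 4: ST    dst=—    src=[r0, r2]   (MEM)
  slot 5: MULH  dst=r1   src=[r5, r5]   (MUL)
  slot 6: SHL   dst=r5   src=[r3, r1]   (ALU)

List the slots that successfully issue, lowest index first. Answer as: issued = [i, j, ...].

issued = [0, 2]

slot 0 (MUL): ISSUE — free A2,Mu0,Ld1,B1 rp2 wp3
slot 1 (MEM): stall WAW — free A2,Mu0,Ld1,B1 rp2 wp3
slot 2 (ALU): ISSUE — free A1,Mu0,Ld1,B1 rp0 wp2
slot 3 (ALU): stall RD_PORT — free A1,Mu0,Ld1,B1 rp0 wp2
slot 4 (MEM): stall RD_PORT — free A1,Mu0,Ld1,B1 rp0 wp2
slot 5 (MUL): stall FU — free A1,Mu0,Ld1,B1 rp0 wp2
slot 6 (ALU): stall RD_PORT — free A1,Mu0,Ld1,B1 rp0 wp2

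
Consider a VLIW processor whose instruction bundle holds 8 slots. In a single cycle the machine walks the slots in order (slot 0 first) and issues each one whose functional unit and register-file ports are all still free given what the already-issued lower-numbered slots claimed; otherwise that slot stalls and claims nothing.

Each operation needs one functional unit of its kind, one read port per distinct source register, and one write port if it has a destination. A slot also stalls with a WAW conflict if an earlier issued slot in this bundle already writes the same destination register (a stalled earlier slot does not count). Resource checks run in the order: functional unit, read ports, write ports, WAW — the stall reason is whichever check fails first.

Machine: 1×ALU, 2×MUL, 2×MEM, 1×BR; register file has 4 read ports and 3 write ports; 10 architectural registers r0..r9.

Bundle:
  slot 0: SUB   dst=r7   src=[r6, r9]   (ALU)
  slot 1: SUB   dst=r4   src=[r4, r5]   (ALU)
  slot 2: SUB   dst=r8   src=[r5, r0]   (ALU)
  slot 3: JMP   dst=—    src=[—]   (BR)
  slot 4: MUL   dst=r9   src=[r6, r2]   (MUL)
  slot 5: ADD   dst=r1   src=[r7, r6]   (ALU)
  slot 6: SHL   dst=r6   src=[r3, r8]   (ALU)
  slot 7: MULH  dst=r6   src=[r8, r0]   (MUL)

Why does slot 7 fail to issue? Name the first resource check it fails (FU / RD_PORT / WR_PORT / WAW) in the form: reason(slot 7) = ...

(0) want 1×ALU +2rd +1wr — yes → AL0|MU2|ME2|BR1|rd2|wr2
(1) want 1×ALU +2rd +1wr — FU → AL0|MU2|ME2|BR1|rd2|wr2
(2) want 1×ALU +2rd +1wr — FU → AL0|MU2|ME2|BR1|rd2|wr2
(3) want 1×BR +0rd +0wr — yes → AL0|MU2|ME2|BR0|rd2|wr2
(4) want 1×MUL +2rd +1wr — yes → AL0|MU1|ME2|BR0|rd0|wr1
(5) want 1×ALU +2rd +1wr — FU → AL0|MU1|ME2|BR0|rd0|wr1
(6) want 1×ALU +2rd +1wr — FU → AL0|MU1|ME2|BR0|rd0|wr1
(7) want 1×MUL +2rd +1wr — RD_PORT → AL0|MU1|ME2|BR0|rd0|wr1

reason(slot 7) = RD_PORT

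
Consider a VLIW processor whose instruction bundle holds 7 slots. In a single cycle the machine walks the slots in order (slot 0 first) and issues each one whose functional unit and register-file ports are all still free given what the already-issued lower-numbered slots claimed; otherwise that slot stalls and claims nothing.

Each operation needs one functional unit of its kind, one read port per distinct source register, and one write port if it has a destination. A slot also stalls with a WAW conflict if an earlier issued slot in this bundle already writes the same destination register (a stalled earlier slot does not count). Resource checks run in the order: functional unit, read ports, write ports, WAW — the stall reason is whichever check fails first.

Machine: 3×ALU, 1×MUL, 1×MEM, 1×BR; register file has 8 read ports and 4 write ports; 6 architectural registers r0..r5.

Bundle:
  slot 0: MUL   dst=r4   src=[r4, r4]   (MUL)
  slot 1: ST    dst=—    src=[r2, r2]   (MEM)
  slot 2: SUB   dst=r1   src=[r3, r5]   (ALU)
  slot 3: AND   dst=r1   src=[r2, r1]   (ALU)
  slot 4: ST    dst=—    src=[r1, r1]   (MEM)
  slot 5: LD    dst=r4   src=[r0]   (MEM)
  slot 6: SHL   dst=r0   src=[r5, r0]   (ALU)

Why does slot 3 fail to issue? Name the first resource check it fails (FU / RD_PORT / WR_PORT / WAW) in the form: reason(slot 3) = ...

  0. MUL→r4 ⇒ go  {3A/0Mu/1Ld/1B | 7r 3w}
  1. MEM ⇒ go  {3A/0Mu/0Ld/1B | 6r 3w}
  2. ALU→r1 ⇒ go  {2A/0Mu/0Ld/1B | 4r 2w}
  3. ALU→r1 ⇒ no(WAW)  {2A/0Mu/0Ld/1B | 4r 2w}
  4. MEM ⇒ no(FU)  {2A/0Mu/0Ld/1B | 4r 2w}
  5. MEM→r4 ⇒ no(FU)  {2A/0Mu/0Ld/1B | 4r 2w}
  6. ALU→r0 ⇒ go  {1A/0Mu/0Ld/1B | 2r 1w}

reason(slot 3) = WAW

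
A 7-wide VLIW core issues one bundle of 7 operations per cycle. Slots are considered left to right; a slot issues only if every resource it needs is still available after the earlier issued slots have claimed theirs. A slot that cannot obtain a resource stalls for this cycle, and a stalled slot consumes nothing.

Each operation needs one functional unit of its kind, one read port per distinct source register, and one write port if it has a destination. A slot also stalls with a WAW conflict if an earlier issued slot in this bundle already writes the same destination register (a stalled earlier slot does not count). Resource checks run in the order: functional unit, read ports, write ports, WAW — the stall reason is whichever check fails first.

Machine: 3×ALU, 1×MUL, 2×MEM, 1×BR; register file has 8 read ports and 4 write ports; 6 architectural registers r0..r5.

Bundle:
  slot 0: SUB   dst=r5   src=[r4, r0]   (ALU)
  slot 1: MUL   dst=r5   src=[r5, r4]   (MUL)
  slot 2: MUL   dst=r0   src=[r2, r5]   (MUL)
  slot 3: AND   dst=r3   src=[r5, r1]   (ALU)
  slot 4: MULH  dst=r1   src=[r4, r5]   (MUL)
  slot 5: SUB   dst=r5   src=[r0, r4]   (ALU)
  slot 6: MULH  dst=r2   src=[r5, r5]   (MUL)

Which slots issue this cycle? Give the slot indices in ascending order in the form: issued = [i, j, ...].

#0 ALU src=r4,r0 dispatched  <A:2 Mu:1 Ld:2 B:1 rd:6 wr:3>
#1 MUL src=r5,r4 held:WAW  <A:2 Mu:1 Ld:2 B:1 rd:6 wr:3>
#2 MUL src=r2,r5 dispatched  <A:2 Mu:0 Ld:2 B:1 rd:4 wr:2>
#3 ALU src=r5,r1 dispatched  <A:1 Mu:0 Ld:2 B:1 rd:2 wr:1>
#4 MUL src=r4,r5 held:FU  <A:1 Mu:0 Ld:2 B:1 rd:2 wr:1>
#5 ALU src=r0,r4 held:WAW  <A:1 Mu:0 Ld:2 B:1 rd:2 wr:1>
#6 MUL src=r5,r5 held:FU  <A:1 Mu:0 Ld:2 B:1 rd:2 wr:1>

issued = [0, 2, 3]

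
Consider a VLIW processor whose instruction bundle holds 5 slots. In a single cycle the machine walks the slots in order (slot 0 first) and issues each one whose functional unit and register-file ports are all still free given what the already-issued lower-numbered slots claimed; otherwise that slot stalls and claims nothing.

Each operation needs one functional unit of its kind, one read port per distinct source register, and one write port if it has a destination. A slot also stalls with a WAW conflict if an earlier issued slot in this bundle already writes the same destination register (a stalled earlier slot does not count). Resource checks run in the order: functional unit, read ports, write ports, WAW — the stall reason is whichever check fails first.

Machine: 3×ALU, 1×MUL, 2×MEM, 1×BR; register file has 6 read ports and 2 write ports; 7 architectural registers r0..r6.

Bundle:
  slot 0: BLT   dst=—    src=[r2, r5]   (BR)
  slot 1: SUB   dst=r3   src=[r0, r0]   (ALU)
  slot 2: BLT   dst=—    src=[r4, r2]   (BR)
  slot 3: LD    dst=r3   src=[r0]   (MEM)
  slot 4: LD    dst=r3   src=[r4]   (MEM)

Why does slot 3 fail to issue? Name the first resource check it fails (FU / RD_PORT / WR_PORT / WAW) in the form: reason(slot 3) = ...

#0 BR src=r2,r5 dispatched  <A:3 Mu:1 Ld:2 B:0 rd:4 wr:2>
#1 ALU src=r0,r0 dispatched  <A:2 Mu:1 Ld:2 B:0 rd:3 wr:1>
#2 BR src=r4,r2 held:FU  <A:2 Mu:1 Ld:2 B:0 rd:3 wr:1>
#3 MEM src=r0 held:WAW  <A:2 Mu:1 Ld:2 B:0 rd:3 wr:1>
#4 MEM src=r4 held:WAW  <A:2 Mu:1 Ld:2 B:0 rd:3 wr:1>

reason(slot 3) = WAW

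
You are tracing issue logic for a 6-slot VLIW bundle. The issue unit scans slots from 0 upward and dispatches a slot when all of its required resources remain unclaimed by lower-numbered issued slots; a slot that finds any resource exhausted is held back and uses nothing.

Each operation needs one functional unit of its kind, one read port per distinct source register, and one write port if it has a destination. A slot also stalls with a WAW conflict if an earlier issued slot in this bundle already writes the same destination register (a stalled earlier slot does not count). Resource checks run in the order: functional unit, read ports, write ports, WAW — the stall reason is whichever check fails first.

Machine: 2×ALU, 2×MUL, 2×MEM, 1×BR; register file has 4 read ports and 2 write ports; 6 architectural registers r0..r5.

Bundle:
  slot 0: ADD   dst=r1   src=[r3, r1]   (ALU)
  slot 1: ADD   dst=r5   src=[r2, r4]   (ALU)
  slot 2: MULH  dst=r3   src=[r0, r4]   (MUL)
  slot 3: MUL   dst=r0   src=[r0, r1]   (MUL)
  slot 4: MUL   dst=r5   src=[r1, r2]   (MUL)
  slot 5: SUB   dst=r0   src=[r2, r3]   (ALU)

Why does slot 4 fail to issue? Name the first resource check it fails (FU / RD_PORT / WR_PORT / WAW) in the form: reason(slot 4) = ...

[0] ALU needs rd=2 wr=1: ok; after: ALU=1 MUL=2 MEM=2 BR=1, R=2, W=1
[1] ALU needs rd=2 wr=1: ok; after: ALU=0 MUL=2 MEM=2 BR=1, R=0, W=0
[2] MUL needs rd=2 wr=1: RD_PORT; after: ALU=0 MUL=2 MEM=2 BR=1, R=0, W=0
[3] MUL needs rd=2 wr=1: RD_PORT; after: ALU=0 MUL=2 MEM=2 BR=1, R=0, W=0
[4] MUL needs rd=2 wr=1: RD_PORT; after: ALU=0 MUL=2 MEM=2 BR=1, R=0, W=0
[5] ALU needs rd=2 wr=1: FU; after: ALU=0 MUL=2 MEM=2 BR=1, R=0, W=0

reason(slot 4) = RD_PORT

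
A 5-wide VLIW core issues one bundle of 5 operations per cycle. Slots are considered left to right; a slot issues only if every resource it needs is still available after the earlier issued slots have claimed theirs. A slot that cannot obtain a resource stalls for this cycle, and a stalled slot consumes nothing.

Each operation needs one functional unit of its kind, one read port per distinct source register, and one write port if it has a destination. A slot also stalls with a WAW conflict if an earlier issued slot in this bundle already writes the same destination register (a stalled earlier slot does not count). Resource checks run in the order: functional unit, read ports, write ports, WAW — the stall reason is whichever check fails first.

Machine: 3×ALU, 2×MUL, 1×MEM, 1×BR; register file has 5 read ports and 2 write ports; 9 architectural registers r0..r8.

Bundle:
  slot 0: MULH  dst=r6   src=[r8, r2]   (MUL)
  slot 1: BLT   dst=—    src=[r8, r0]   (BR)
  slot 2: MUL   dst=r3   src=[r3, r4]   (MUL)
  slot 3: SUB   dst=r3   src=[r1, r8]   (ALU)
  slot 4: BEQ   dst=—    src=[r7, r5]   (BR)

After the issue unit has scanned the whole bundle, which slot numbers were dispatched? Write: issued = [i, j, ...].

(0) want 1×MUL +2rd +1wr — yes → AL3|MU1|ME1|BR1|rd3|wr1
(1) want 1×BR +2rd +0wr — yes → AL3|MU1|ME1|BR0|rd1|wr1
(2) want 1×MUL +2rd +1wr — RD_PORT → AL3|MU1|ME1|BR0|rd1|wr1
(3) want 1×ALU +2rd +1wr — RD_PORT → AL3|MU1|ME1|BR0|rd1|wr1
(4) want 1×BR +2rd +0wr — FU → AL3|MU1|ME1|BR0|rd1|wr1

issued = [0, 1]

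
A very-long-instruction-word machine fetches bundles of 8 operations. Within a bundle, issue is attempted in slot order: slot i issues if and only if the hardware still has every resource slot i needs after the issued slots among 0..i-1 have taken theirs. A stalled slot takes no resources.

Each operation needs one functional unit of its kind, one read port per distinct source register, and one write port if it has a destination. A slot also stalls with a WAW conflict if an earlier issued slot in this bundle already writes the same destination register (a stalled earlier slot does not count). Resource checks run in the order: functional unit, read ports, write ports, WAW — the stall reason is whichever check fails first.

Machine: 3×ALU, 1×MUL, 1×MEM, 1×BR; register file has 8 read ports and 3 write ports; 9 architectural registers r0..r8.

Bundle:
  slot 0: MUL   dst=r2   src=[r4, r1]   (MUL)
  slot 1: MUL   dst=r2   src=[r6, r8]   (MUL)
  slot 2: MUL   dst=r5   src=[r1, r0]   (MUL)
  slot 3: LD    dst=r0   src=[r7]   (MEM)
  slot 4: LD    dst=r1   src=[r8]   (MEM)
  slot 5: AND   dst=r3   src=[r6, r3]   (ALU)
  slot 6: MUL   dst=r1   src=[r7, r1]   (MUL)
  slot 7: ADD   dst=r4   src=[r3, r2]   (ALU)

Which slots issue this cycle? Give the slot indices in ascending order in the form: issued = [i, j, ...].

issued = [0, 3, 5]

#0 MUL src=r4,r1 dispatched  <A:3 Mu:0 Ld:1 B:1 rd:6 wr:2>
#1 MUL src=r6,r8 held:FU  <A:3 Mu:0 Ld:1 B:1 rd:6 wr:2>
#2 MUL src=r1,r0 held:FU  <A:3 Mu:0 Ld:1 B:1 rd:6 wr:2>
#3 MEM src=r7 dispatched  <A:3 Mu:0 Ld:0 B:1 rd:5 wr:1>
#4 MEM src=r8 held:FU  <A:3 Mu:0 Ld:0 B:1 rd:5 wr:1>
#5 ALU src=r6,r3 dispatched  <A:2 Mu:0 Ld:0 B:1 rd:3 wr:0>
#6 MUL src=r7,r1 held:FU  <A:2 Mu:0 Ld:0 B:1 rd:3 wr:0>
#7 ALU src=r3,r2 held:WR_PORT  <A:2 Mu:0 Ld:0 B:1 rd:3 wr:0>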